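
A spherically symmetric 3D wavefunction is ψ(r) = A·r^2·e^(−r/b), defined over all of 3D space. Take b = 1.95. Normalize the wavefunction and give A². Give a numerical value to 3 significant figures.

A^2 ≈ 0.000132

Normalization requires ∫|ψ|² 4πr² dr = 1, integrated from 0 to ∞.
(Spherical symmetry: dV = 4πr² dr.)
Using ∫₀^∞ rⁿ e^(−αr) dr = n!/αⁿ⁺¹, with ψ = A·r^2·e^(−r/b), the integral evaluates to A²·[45·π·b^7/2].
Substituting b = 1.95 gives A² = 0.0001320, so A = 0.01149.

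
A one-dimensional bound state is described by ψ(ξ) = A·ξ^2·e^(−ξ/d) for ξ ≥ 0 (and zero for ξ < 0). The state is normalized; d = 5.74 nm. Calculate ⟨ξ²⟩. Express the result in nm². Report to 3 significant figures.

⟨ξ²⟩ = ∫ ξ^2 |ψ|² dξ over the full domain.
With ∫₀^∞ ξ^6 e^(−αξ) dξ = 6!/α^7, since the A² factors cancel between numerator and denominator, ⟨ξ²⟩ = 15·d^2/2.
Putting d = 5.74 gives 247.1.

⟨ξ^2⟩ ≈ 247 nm^2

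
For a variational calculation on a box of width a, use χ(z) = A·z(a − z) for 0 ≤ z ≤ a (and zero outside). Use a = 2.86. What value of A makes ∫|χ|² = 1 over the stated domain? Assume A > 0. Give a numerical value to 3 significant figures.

A ≈ 0.396

Require ∫ |χ|² dz = 1 over the whole domain.
Expanding the polynomial and integrating term by term, with χ = A·z(a − z), the integral evaluates to A²·[a^5/30].
Setting this equal to 1 gives A² = 1/(a^5/30).
With a = 2.86: A² = 0.1568 and A = 0.3960.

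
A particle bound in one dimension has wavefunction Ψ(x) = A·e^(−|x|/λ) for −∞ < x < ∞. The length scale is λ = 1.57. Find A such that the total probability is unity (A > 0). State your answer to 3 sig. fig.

A ≈ 0.798

We need A² ∫|f|² dx = 1, taking the integral from −∞ to ∞.
Using ∫₀^∞ xⁿ e^(−αx) dx = n!/αⁿ⁺¹, the integral (without the A² prefactor) comes out to λ.
So A² = (λ)^(−1).
Substituting λ = 1.57 gives A² = 0.6369, so A = 0.7981.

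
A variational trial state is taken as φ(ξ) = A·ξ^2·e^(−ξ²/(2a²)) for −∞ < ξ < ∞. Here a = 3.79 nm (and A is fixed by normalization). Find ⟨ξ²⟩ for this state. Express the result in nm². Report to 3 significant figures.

⟨ξ^2⟩ ≈ 35.9 nm^2

By definition ⟨ξ²⟩ = ∫ ξ^2 |φ(ξ)|² dξ.
Since the A² factors cancel between numerator and denominator, ⟨ξ²⟩ = 5·a^2/2.
With a = 3.79, ⟨ξ^2⟩ = 35.91.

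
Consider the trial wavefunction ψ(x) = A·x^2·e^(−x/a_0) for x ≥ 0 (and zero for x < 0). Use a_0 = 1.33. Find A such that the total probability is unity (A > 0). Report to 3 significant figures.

The normalization condition is ∫|ψ|² dx = 1 from 0 to ∞.
Carrying out the integral gives A² · 3·a_0^5/4.
Substituting a_0 = 1.33 gives A² = 0.3204, so A = 0.5660.

A ≈ 0.566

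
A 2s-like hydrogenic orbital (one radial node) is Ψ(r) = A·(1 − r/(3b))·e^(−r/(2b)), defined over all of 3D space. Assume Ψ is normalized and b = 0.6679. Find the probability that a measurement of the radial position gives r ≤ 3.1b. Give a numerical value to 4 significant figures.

Integrate the radial probability density 4πr²|Ψ|² over r ≤ 3.1b.
The full normalization integral is A²·[8·π·b^3/3] = 1, fixing A².
Let u = r/b; then A², 4π and the length scale all cancel, so P = ∫_{0}^{3.1} u^2·(1 - u/3)^2·e^(-u) du ÷ ∫_{0}^{∞} u^2·(1 - u/3)^2·e^(-u) du.
Using ∫ u^2·(1 - u/3)^2·e^(-u) du = (-u^4 + 2·u^3 - 3·u^2 - 6·u - 6)·e^(-u)/9, the numerator is ≈ 0.235195 and the denominator is 2/3.
Taking the ratio yields P = 0.35279.

P ≈ 0.3528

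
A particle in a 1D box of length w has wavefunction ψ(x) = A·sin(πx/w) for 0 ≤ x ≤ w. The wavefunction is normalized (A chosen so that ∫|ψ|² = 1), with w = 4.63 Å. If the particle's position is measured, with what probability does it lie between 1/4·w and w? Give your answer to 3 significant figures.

|ψ|² is the probability density, so P = ∫_{1/4·w}^{w} |ψ|² dx.
Since A² = 1/(w/2), this is the region integral divided by the full normalization integral.
In terms of u = x/w (A² and the length scale cancel between numerator and denominator), P = [∫_{1/4}^{1} sin(π·u)^2 du] / [∫_{0}^{1} sin(π·u)^2 du].
With ∫ sin(π·u)^2 du = u/2 - sin(2·π·u)/(4·π) + C, the region integral is 1/(4·π) + 3/8 and the full one is 1/2.
Taking the ratio, P = (2 + 3·π)/(4·π).

P ≈ 0.909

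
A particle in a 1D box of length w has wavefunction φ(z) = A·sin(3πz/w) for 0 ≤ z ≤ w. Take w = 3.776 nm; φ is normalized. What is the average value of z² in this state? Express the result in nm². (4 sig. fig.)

⟨z^2⟩ ≈ 4.672 nm^2

⟨z²⟩ = ∫ z^2 |φ|² dz over the full domain.
Since the A² factors cancel between numerator and denominator, ⟨z²⟩ = -w^2/(18·π^2) + w^2/3.
With w = 3.776, ⟨z^2⟩ = 4.6725.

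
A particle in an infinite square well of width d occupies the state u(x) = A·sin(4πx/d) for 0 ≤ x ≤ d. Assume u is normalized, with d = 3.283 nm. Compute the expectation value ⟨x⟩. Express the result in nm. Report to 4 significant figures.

The expectation value is the |u|²-weighted average of x: ∫ x|u|² dx.
Using sin²θ = (1 − cos 2θ)/2, since the A² factors cancel between numerator and denominator, ⟨x⟩ = d/2.
With d = 3.283, ⟨x⟩ = 1.6415.

⟨x⟩ ≈ 1.642 nm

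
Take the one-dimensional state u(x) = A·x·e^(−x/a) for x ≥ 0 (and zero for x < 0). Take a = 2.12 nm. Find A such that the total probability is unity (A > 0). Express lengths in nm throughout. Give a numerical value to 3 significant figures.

Require ∫ |u|² dx = 1 over the whole domain.
∫|u|² dx = A²·(a^3/4).
Plugging in a = 2.12 yields A = 0.6479.

A ≈ 0.648 nm^(-3/2)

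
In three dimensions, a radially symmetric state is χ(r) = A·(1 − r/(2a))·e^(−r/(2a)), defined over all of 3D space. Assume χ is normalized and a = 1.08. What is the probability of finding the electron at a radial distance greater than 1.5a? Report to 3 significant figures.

P = ∫ |χ|² 4πr² dr over r > 1.5a.
A² is fixed by ∫₀^∞ 4πr²|χ|² dr = 1, i.e. A² = (8·π·a^3)^(−1).
Substituting u = r/a, A², 4π and the length scale all cancel in the ratio: P = ∫_{1.5}^{∞} u^2·(1 - u/2)^2·e^(-u) du / ∫_{0}^{∞} u^2·(1 - u/2)^2·e^(-u) du.
With ∫ u^2·(1 - u/2)^2·e^(-u) du = -(u^4/4 + u^2 + 2·u + 2)·e^(-u) + C, the region integral is 545·e^(-3/2)/64 and the full one is 2.
This evaluates to P = 0.9500.

P ≈ 0.950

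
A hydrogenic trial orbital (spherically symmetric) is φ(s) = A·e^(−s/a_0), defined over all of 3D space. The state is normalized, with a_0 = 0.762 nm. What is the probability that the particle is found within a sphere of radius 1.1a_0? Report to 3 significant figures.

With dV = 4πs²ds, the probability is ∫|φ|² dV over s ≤ 1.1a_0.
The full normalization integral is A²·[π·a_0^3] = 1, fixing A².
Substituting u = s/a_0, A², 4π and the length scale all cancel in the ratio: P = ∫_{0}^{1.1} u^2·e^(-2·u) du / ∫_{0}^{∞} u^2·e^(-2·u) du.
With ∫ u^2·e^(-2·u) du = -(2·u^2 + 2·u + 1)·e^(-2·u)/4 + C, the region integral is 1/4 - 281·e^(-11/5)/200 and the full one is 1/4.
This evaluates to P = 0.3773.

P ≈ 0.377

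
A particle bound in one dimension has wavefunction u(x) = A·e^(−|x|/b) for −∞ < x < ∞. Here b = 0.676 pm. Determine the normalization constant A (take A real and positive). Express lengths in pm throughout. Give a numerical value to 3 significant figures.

A ≈ 1.22 pm^(-1/2)

Normalization requires ∫|u|² dx = 1, integrated from −∞ to ∞.
Recall ∫₀^∞ x^m e^(−x/β) dx = m!·β^(m+1), with u = A·e^(−|x|/b), the integral evaluates to A²·[b].
Hence A² = 1/[b].
With b = 0.676: A² = 1.479 and A = 1.216.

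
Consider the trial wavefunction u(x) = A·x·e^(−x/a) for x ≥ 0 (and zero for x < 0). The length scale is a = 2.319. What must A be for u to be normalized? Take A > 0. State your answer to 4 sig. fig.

The normalization condition is ∫|u|² dx = 1 from 0 to ∞.
∫|u|² dx = A²·(a^3/4).
So A² = (a^3/4)^(−1).
Substituting a = 2.319 gives A² = 0.32074, so A = 0.56634.

A ≈ 0.5663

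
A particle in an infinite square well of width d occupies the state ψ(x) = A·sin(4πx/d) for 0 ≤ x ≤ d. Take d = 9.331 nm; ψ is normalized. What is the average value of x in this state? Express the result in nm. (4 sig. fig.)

⟨x⟩ ≈ 4.666 nm

⟨x⟩ = ∫ x |ψ|² dx over the full domain.
Using sin²θ = (1 − cos 2θ)/2, since the A² factors cancel between numerator and denominator, ⟨x⟩ = d/2.
Putting d = 9.331 gives 4.6655.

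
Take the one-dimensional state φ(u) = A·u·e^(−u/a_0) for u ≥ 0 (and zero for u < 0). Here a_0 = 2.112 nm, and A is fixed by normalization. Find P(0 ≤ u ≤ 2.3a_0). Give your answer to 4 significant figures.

P ≈ 0.8374

|φ|² is the probability density, so P = ∫_{0}^{2.3a_0} |φ|² du.
With A² fixed by ∫|φ|² = 1, i.e. A² = (a_0^3/4)^(−1), substitute and integrate.
Let t = u/a_0; then A² and the length scale cancel, so P = ∫_{0}^{2.3} t^2·e^(-2·t) dt ÷ ∫_{0}^{∞} t^2·e^(-2·t) dt.
With ∫ t^2·e^(-2·t) dt = -(2·t^2 + 2·t + 1)·e^(-2·t)/4 + C, the region integral is 1/4 - 809·e^(-23/5)/200 and the full one is 1/4.
Evaluating gives P = 0.83736.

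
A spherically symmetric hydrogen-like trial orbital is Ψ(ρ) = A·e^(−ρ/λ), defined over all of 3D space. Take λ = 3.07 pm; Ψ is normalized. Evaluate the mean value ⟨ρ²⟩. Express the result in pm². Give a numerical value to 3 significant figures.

⟨ρ^2⟩ ≈ 28.3 pm^2

⟨ρ²⟩ = ∫ ρ^2 |Ψ|² 4πρ² dρ over the full domain.
Since the A² factors cancel between numerator and denominator, ⟨ρ²⟩ = 3·λ^2.
Putting λ = 3.07 gives 28.27.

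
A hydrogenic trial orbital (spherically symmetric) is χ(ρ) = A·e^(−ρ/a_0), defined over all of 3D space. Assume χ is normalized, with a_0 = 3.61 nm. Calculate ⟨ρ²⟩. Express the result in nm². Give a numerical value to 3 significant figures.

By definition ⟨ρ²⟩ = ∫ ρ^2 |χ(ρ)|² 4πρ² dρ.
Using ∫₀^∞ ρⁿ e^(−αρ) dρ = n!/αⁿ⁺¹, evaluating both integrals, ⟨ρ²⟩ = 3·a_0^2.
Putting a_0 = 3.61 gives 39.10.

⟨ρ^2⟩ ≈ 39.1 nm^2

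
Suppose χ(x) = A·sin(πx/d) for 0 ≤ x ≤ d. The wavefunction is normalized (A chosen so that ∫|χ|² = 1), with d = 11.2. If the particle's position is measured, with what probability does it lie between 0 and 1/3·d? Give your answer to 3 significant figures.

P ≈ 0.196

|χ|² is the probability density, so P = ∫_{0}^{1/3·d} |χ|² dx.
With A² fixed by ∫|χ|² = 1, i.e. A² = (d/2)^(−1), substitute and integrate.
Let u = x/d; then A² and the length scale cancel, so P = ∫_{0}^{1/3} sin(π·u)^2 du ÷ ∫_{0}^{1} sin(π·u)^2 du.
With ∫ sin(π·u)^2 du = u/2 - sin(2·π·u)/(4·π) + C, the region integral is -√(3)/(8·π) + 1/6 and the full one is 1/2.
This works out to P = (-√(3)/4 + π/3)/π.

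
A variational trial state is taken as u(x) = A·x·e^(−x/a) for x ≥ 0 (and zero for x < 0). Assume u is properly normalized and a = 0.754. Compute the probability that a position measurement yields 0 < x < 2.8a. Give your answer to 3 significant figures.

P = ∫_{0}^{2.8a} |u(x)|² dx.
The normalization integral ∫|u|²dx over the whole domain equals a^3/4·A², and A² cancels in the ratio.
Let t = x/a; then A² and the length scale cancel, so P = ∫_{0}^{2.8} t^2·e^(-2·t) dt ÷ ∫_{0}^{∞} t^2·e^(-2·t) dt.
Using ∫ t^2·e^(-2·t) dt = -(2·t^2 + 2·t + 1)·e^(-2·t)/4, the numerator is 1/4 - 557·e^(-28/5)/100 and the denominator is 1/4.
Taking the ratio, P = 0.9176.

P ≈ 0.918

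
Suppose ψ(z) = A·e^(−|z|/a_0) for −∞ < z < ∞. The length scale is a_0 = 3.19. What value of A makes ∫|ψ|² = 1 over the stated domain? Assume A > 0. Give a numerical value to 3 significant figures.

Normalization requires ∫|ψ|² dz = 1, integrated from −∞ to ∞.
Carrying out the integral gives A² · a_0.
Hence A² = 1/[a_0].
Plugging in a_0 = 3.19 yields A = 0.5599.

A ≈ 0.560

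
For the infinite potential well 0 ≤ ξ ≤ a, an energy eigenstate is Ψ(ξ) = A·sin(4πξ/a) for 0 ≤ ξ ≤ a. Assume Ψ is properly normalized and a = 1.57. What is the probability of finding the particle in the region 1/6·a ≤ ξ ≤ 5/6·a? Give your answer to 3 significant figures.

P ≈ 0.598

The probability is P = ∫ |Ψ|² dξ over [1/6·a, 5/6·a].
The normalization integral ∫|Ψ|²dξ over the whole domain equals a/2·A², and A² cancels in the ratio.
Let u = ξ/a; then A² and the length scale cancel, so P = ∫_{1/6}^{5/6} sin(4·π·u)^2 du ÷ ∫_{0}^{1} sin(4·π·u)^2 du.
With ∫ sin(4·π·u)^2 du = u/2 - sin(4·π·u)·cos(4·π·u)/(8·π) + C, the region integral is -√(3)/(16·π) + 1/3 and the full one is 1/2.
Evaluating gives P = -√(3)/(8·π) + 2/3.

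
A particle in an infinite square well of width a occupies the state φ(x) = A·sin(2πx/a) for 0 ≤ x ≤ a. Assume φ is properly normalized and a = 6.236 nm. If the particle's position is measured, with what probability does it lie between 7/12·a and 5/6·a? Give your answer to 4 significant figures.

P = ∫_{7/12·a}^{5/6·a} |φ(x)|² dx.
The normalization integral ∫|φ|²dx over the whole domain equals a/2·A², and A² cancels in the ratio.
In terms of u = x/a (A² and the length scale cancel between numerator and denominator), P = [∫_{7/12}^{5/6} sin(2·π·u)^2 du] / [∫_{0}^{1} sin(2·π·u)^2 du].
With ∫ sin(2·π·u)^2 du = u/2 - sin(4·π·u)/(8·π) + C, the region integral is √(3)/(8·π) + 1/8 and the full one is 1/2.
Taking the ratio, P = (√(3) + π)/(4·π).

P ≈ 0.3878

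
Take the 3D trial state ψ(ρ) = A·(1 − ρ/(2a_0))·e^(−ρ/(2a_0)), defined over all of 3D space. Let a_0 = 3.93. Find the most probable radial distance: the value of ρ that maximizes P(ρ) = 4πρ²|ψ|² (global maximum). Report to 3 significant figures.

Set d/dρ [P(ρ) = 4πρ²|ψ|²] = 0 and solve for ρ > 0.
Solving yields ρ = a_0·(√(5) + 3).
With a_0 = 3.93, the most probable radial distance is 20.58.

ρ ≈ 20.6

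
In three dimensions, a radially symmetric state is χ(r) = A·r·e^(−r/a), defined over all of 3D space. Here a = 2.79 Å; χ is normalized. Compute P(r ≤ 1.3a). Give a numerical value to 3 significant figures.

Integrate the radial probability density 4πr²|χ|² over r ≤ 1.3a.
The full normalization integral is A²·[3·π·a^5] = 1, fixing A².
Substituting u = r/a, A², 4π and the length scale all cancel in the ratio: P = ∫_{0}^{1.3} u^4·e^(-2·u) du / ∫_{0}^{∞} u^4·e^(-2·u) du.
With ∫ u^4·e^(-2·u) du = -(u^4/2 + u^3 + 3·u^2/2 + 3·u/2 + 3/4)·e^(-2·u) + C, the region integral is ≈ 0.091932 and the full one is 3/4.
This evaluates to P = 0.1226.

P ≈ 0.123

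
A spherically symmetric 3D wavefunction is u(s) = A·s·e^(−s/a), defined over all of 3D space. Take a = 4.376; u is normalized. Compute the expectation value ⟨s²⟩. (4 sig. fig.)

The expectation value is the |u|²-weighted average of s^2: ∫ s^2|u|² 4πs² ds.
With ∫₀^∞ s^6 e^(−αs) ds = 6!/α^7, since the A² factors cancel between numerator and denominator, ⟨s²⟩ = 15·a^2/2.
Putting a = 4.376 gives 143.62.

⟨s^2⟩ ≈ 143.6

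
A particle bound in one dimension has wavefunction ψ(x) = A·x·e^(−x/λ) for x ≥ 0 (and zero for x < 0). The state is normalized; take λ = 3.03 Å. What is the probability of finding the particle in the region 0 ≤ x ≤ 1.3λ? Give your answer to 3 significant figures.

P ≈ 0.482

|ψ|² is the probability density, so P = ∫_{0}^{1.3λ} |ψ|² dx.
Since A² = 1/(λ^3/4), this is the region integral divided by the full normalization integral.
In terms of u = x/λ (A² and the length scale cancel between numerator and denominator), P = [∫_{0}^{1.3} u^2·e^(-2·u) du] / [∫_{0}^{∞} u^2·e^(-2·u) du].
With ∫ u^2·e^(-2·u) du = -(2·u^2 + 2·u + 1)·e^(-2·u)/4 + C, the region integral is 1/4 - 349·e^(-13/5)/200 and the full one is 1/4.
This works out to P = 0.4816.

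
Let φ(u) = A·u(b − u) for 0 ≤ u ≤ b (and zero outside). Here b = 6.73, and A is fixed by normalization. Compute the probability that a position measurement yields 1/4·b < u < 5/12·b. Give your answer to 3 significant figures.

P = ∫_{1/4·b}^{5/12·b} |φ(u)|² du.
The normalization integral ∫|φ|²du over the whole domain equals b^5/30·A², and A² cancels in the ratio.
In terms of t = u/b (A² and the length scale cancel between numerator and denominator), P = [∫_{1/4}^{5/12} t^2·(1 - t)^2 dt] / [∫_{0}^{1} t^2·(1 - t)^2 dt].
With ∫ t^2·(1 - t)^2 dt = t^3·(6·t^2 - 15·t + 10)/30 + C, the region integral is ≈ 0.0081035 and the full one is 1/30.
The result is P = 0.2431.

P ≈ 0.243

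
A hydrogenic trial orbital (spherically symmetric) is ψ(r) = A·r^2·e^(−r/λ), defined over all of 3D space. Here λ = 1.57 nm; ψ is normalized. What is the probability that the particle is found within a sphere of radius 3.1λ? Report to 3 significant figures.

P = ∫ |ψ|² 4πr² dr over r ≤ 3.1λ.
Normalization gives A² = 1/(45·π·λ^7/2).
Substituting u = r/λ, A², 4π and the length scale all cancel in the ratio: P = ∫_{0}^{3.1} u^6·e^(-2·u) du / ∫_{0}^{∞} u^6·e^(-2·u) du.
Using ∫ u^6·e^(-2·u) du = -(4·u^6 + 12·u^5 + 30·u^4 + 60·u^3 + 90·u^2 + 90·u + 45)·e^(-2·u)/8, the numerator is ≈ 2.3951 and the denominator is 45/8.
The region integral divided by the full integral gives P = 0.4258.

P ≈ 0.426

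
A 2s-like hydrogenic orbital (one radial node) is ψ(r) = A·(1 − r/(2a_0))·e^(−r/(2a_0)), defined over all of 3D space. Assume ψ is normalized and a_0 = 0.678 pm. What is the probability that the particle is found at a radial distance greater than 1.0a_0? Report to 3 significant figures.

P ≈ 0.966

Integrate the radial probability density 4πr²|ψ|² over r > 1.0a_0.
A² is fixed by ∫₀^∞ 4πr²|ψ|² dr = 1, i.e. A² = (8·π·a_0^3)^(−1).
Let u = r/a_0; then A², 4π and the length scale all cancel, so P = ∫_{1.0}^{∞} u^2·(1 - u/2)^2·e^(-u) du ÷ ∫_{0}^{∞} u^2·(1 - u/2)^2·e^(-u) du.
An antiderivative of u^2·(1 - u/2)^2·e^(-u) is -(u^4/4 + u^2 + 2·u + 2)·e^(-u); evaluating from 1.0 to ∞ gives 21·e^(-1)/4, while the full integral is 2.
The region integral divided by the full integral gives P = 0.9657.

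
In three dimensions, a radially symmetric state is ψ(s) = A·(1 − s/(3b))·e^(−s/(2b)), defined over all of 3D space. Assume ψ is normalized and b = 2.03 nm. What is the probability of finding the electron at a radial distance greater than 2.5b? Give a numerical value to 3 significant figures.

P ≈ 0.651

With dV = 4πs²ds, the probability is ∫|ψ|² dV over s > 2.5b.
The full normalization integral is A²·[8·π·b^3/3] = 1, fixing A².
In terms of u = s/b (A², 4π and the length scale all cancel between numerator and denominator), P = [∫_{2.5}^{∞} u^2·(1 - u/3)^2·e^(-u) du] / [∫_{0}^{∞} u^2·(1 - u/3)^2·e^(-u) du].
Using ∫ u^2·(1 - u/3)^2·e^(-u) du = (-u^4 + 2·u^3 - 3·u^2 - 6·u - 6)·e^(-u)/9, the numerator is 761·e^(-5/2)/144 and the denominator is 2/3.
Taking the ratio yields P = 0.6507.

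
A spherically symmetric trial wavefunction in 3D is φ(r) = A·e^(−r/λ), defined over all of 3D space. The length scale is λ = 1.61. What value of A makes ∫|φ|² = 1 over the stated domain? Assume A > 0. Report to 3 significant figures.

A ≈ 0.276

Normalization requires ∫|φ|² 4πr² dr = 1, integrated from 0 to ∞.
In 3D with spherical symmetry the volume element is 4πr² dr.
With ∫₀^∞ r^2 e^(−αr) dr = 2!/α^3, ∫|φ|² 4πr² dr = A²·(π·λ^3).
Hence A² = 1/[π·λ^3].
Substituting λ = 1.61 gives A² = 0.07627, so A = 0.2762.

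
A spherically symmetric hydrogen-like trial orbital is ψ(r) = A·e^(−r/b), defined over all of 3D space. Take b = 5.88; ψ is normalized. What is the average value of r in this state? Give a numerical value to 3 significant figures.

⟨r⟩ ≈ 8.82

⟨r⟩ = ∫ r |ψ|² 4πr² dr over the full domain.
The ratio of the moment integral to the normalization integral gives ⟨r⟩ = 3·b/2.
Putting b = 5.88 gives 8.820.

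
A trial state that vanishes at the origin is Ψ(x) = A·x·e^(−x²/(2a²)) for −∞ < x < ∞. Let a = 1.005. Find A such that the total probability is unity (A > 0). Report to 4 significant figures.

A ≈ 1.054

Require ∫ |Ψ|² dx = 1 over the whole domain.
With Ψ = A·x·e^(−x²/(2a²)), the integral evaluates to A²·[√(π)·a^3/2].
So A² = (√(π)·a^3/2)^(−1).
Substituting a = 1.005 gives A² = 1.1116, so A = 1.0543.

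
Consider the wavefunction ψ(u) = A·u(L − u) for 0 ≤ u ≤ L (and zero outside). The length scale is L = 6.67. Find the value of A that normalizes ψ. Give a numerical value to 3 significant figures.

A ≈ 0.0477

The normalization condition is ∫|ψ|² du = 1 from 0 to L.
Expanding the polynomial and integrating term by term, ∫|ψ|² du = A²·(L^5/30).
Setting this equal to 1 gives A² = 1/(L^5/30).
Plugging in L = 6.67 yields A = 0.04767.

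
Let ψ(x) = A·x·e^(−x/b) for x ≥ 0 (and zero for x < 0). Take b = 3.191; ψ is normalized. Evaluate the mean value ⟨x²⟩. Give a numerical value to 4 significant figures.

⟨x^2⟩ ≈ 30.55

The expectation value is the |ψ|²-weighted average of x^2: ∫ x^2|ψ|² dx.
The ratio of the moment integral to the normalization integral gives ⟨x²⟩ = 3·b^2.
Putting b = 3.191 gives 30.547.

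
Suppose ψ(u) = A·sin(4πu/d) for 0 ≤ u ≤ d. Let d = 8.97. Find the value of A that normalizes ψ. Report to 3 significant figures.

A ≈ 0.472

We need A² ∫|f|² du = 1, taking the integral from 0 to d.
With ∫₀^d sin²(nπu/d) du = d/2, ∫|ψ|² du = A²·(d/2).
Plugging in d = 8.97 yields A = 0.4722.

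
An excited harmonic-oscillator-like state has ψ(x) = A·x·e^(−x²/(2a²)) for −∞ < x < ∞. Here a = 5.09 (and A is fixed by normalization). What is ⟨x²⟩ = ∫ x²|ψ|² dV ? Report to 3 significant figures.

By definition ⟨x²⟩ = ∫ x^2 |ψ(x)|² dx.
Differentiating ∫e^(−αx²) dx = √(π/α) under α to get the higher moments, the ratio of the moment integral to the normalization integral gives ⟨x²⟩ = 3·a^2/2.
With a = 5.09, ⟨x^2⟩ = 38.86.

⟨x^2⟩ ≈ 38.9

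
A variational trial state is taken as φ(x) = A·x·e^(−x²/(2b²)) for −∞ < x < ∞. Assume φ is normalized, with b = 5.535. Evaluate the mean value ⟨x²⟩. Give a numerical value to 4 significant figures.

⟨x²⟩ = ∫ x^2 |φ|² dx over the full domain.
Differentiating ∫e^(−αx²) dx = √(π/α) under α to get the higher moments, the ratio of the moment integral to the normalization integral gives ⟨x²⟩ = 3·b^2/2.
Putting b = 5.535 gives 45.954.

⟨x^2⟩ ≈ 45.95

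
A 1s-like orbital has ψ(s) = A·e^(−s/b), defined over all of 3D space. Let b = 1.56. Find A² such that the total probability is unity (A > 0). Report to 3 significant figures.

A^2 ≈ 0.0838

Require ∫ |ψ|² 4πs² ds = 1 over the whole domain.
In 3D with spherical symmetry the volume element is 4πs² ds.
Carrying out the integral gives A² · π·b^3.
Hence A² = 1/[π·b^3].
Substituting b = 1.56 gives A² = 0.08384, so A = 0.2896.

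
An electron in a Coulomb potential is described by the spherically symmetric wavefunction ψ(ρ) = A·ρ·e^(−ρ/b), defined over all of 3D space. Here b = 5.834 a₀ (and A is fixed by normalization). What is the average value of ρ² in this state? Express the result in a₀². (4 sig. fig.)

⟨ρ²⟩ = ∫ ρ^2 |ψ|² 4πρ² dρ over the full domain.
Recall ∫₀^∞ ρ^m e^(−ρ/β) dρ = m!·β^(m+1), the ratio of the moment integral to the normalization integral gives ⟨ρ²⟩ = 15·b^2/2.
With b = 5.834, ⟨ρ^2⟩ = 255.27.

⟨ρ^2⟩ ≈ 255.3 a₀^2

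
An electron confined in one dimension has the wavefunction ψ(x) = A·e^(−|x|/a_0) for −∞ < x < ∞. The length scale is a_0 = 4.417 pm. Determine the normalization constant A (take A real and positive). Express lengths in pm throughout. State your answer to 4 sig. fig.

Require ∫ |ψ|² dx = 1 over the whole domain.
Recall ∫₀^∞ x^m e^(−x/β) dx = m!·β^(m+1), carrying out the integral gives A² · a_0.
So A² = (a_0)^(−1).
Substituting a_0 = 4.417 gives A² = 0.22640, so A = 0.47581.

A ≈ 0.4758 pm^(-1/2)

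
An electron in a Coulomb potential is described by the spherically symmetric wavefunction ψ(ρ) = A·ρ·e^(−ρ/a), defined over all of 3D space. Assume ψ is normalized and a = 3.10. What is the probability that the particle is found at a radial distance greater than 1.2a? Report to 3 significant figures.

P ≈ 0.904

With dV = 4πρ²dρ, the probability is ∫|ψ|² dV over ρ > 1.2a.
Normalization gives A² = 1/(3·π·a^5).
Let u = ρ/a; then A², 4π and the length scale all cancel, so P = ∫_{1.2}^{∞} u^4·e^(-2·u) du ÷ ∫_{0}^{∞} u^4·e^(-2·u) du.
An antiderivative of u^4·e^(-2·u) is -(u^4/2 + u^3 + 3·u^2/2 + 3·u/2 + 3/4)·e^(-2·u); evaluating from 1.2 to ∞ gives ≈ 0.67810, while the full integral is 3/4.
This evaluates to P = 0.9041.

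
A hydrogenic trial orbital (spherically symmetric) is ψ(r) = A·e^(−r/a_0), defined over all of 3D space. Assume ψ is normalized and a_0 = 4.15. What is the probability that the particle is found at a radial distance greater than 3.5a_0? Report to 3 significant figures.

Integrate the radial probability density 4πr²|ψ|² over r > 3.5a_0.
Normalization gives A² = 1/(π·a_0^3).
Substituting u = r/a_0, A², 4π and the length scale all cancel in the ratio: P = ∫_{3.5}^{∞} u^2·e^(-2·u) du / ∫_{0}^{∞} u^2·e^(-2·u) du.
An antiderivative of u^2·e^(-2·u) is -(2·u^2 + 2·u + 1)·e^(-2·u)/4; evaluating from 3.5 to ∞ gives 65·e^(-7)/8, while the full integral is 1/4.
Taking the ratio yields P = 0.02964.

P ≈ 0.0296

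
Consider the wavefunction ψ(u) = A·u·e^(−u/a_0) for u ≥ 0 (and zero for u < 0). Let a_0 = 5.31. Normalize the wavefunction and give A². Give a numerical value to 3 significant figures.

A^2 ≈ 0.0267

We need A² ∫|f|² du = 1, taking the integral from 0 to ∞.
Recall ∫₀^∞ u^m e^(−u/β) du = m!·β^(m+1), with ψ = A·u·e^(−u/a_0), the integral evaluates to A²·[a_0^3/4].
Hence A² = 1/[a_0^3/4].
Plugging in a_0 = 5.31 yields A = 0.1635.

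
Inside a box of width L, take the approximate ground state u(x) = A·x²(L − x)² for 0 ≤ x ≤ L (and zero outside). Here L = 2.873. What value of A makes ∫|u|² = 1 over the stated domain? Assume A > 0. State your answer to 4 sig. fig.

We need A² ∫|f|² dx = 1, taking the integral from 0 to L.
The integral (without the A² prefactor) comes out to L^9/630.
Hence A² = 1/[L^9/630].
Plugging in L = 2.873 yields A = 0.21735.

A ≈ 0.2174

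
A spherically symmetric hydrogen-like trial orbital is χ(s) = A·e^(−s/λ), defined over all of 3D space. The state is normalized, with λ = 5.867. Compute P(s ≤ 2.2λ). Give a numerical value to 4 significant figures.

P ≈ 0.8149

P = ∫ |χ|² 4πs² ds over s ≤ 2.2λ.
The full normalization integral is A²·[π·λ^3] = 1, fixing A².
Let u = s/λ; then A², 4π and the length scale all cancel, so P = ∫_{0}^{2.2} u^2·e^(-2·u) du ÷ ∫_{0}^{∞} u^2·e^(-2·u) du.
An antiderivative of u^2·e^(-2·u) is -(2·u^2 + 2·u + 1)·e^(-2·u)/4; evaluating from 0 to 2.2 gives 1/4 - 377·e^(-22/5)/100, while the full integral is 1/4.
The region integral divided by the full integral gives P = 0.81486.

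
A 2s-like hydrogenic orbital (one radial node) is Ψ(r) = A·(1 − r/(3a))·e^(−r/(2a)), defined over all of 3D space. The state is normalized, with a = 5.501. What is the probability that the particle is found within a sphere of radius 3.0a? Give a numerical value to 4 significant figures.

P ≈ 0.3528

P = ∫ |Ψ|² 4πr² dr over r ≤ 3.0a.
A² is fixed by ∫₀^∞ 4πr²|Ψ|² dr = 1, i.e. A² = (8·π·a^3/3)^(−1).
Substituting u = r/a, A², 4π and the length scale all cancel in the ratio: P = ∫_{0}^{3.0} u^2·(1 - u/3)^2·e^(-u) du / ∫_{0}^{∞} u^2·(1 - u/3)^2·e^(-u) du.
Using ∫ u^2·(1 - u/3)^2·e^(-u) du = (-u^4 + 2·u^3 - 3·u^2 - 6·u - 6)·e^(-u)/9, the numerator is 2/3 - 26·e^(-3)/3 and the denominator is 2/3.
This evaluates to P = 0.35277.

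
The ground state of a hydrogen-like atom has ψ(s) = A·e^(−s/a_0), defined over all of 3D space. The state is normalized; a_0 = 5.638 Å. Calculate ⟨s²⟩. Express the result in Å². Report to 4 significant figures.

By definition ⟨s²⟩ = ∫ s^2 |ψ(s)|² 4πs² ds.
Since the A² factors cancel between numerator and denominator, ⟨s²⟩ = 3·a_0^2.
Putting a_0 = 5.638 gives 95.361.

⟨s^2⟩ ≈ 95.36 Å^2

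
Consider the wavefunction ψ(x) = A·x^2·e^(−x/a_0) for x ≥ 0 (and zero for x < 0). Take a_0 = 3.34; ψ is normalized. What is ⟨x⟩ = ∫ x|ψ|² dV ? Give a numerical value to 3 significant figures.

The expectation value is the |ψ|²-weighted average of x: ∫ x|ψ|² dx.
Since the A² factors cancel between numerator and denominator, ⟨x⟩ = 5·a_0/2.
With a_0 = 3.34, ⟨x⟩ = 8.350.

⟨x⟩ ≈ 8.35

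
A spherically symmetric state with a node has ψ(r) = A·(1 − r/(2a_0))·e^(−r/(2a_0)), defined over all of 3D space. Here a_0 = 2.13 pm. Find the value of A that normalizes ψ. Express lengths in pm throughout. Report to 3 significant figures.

A ≈ 0.0642 pm^(-3/2)

We need A² ∫|f|² 4πr² dr = 1, taking the integral from 0 to ∞.
With ∫₀^∞ r^4 e^(−αr) dr = 4!/α^5, with ψ = A·(1 − r/(2a_0))·e^(−r/(2a_0)), the integral evaluates to A²·[8·π·a_0^3].
Hence A² = 1/[8·π·a_0^3].
With a_0 = 2.13: A² = 0.004117 and A = 0.06417.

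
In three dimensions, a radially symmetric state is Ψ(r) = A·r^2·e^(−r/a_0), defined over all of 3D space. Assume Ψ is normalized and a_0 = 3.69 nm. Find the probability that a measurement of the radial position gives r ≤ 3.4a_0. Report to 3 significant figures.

P = ∫ |Ψ|² 4πr² dr over r ≤ 3.4a_0.
The full normalization integral is A²·[45·π·a_0^7/2] = 1, fixing A².
In terms of u = r/a_0 (A², 4π and the length scale all cancel between numerator and denominator), P = [∫_{0}^{3.4} u^6·e^(-2·u) du] / [∫_{0}^{∞} u^6·e^(-2·u) du].
An antiderivative of u^6·e^(-2·u) is -(4·u^6 + 12·u^5 + 30·u^4 + 60·u^3 + 90·u^2 + 90·u + 45)·e^(-2·u)/8; evaluating from 0 to 3.4 gives ≈ 2.9255, while the full integral is 45/8.
The region integral divided by the full integral gives P = 0.5201.

P ≈ 0.520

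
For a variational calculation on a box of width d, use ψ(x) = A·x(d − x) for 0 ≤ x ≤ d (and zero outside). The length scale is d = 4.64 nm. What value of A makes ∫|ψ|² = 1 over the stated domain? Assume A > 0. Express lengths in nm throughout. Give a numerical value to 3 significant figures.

A ≈ 0.118 nm^(-5/2)

Normalization requires ∫|ψ|² dx = 1, integrated from 0 to d.
Carrying out the integral gives A² · d^5/30.
With d = 4.64: A² = 0.01395 and A = 0.1181.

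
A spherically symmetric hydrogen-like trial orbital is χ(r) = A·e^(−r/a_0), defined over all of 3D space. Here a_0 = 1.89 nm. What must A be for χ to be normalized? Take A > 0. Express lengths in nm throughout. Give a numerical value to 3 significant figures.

Require ∫ |χ|² 4πr² dr = 1 over the whole domain.
The angular integral contributes 4π, leaving ∫₀^∞ r²|χ|² dr.
With ∫₀^∞ r^2 e^(−αr) dr = 2!/α^3, ∫|χ|² 4πr² dr = A²·(π·a_0^3).
Hence A² = 1/[π·a_0^3].
With a_0 = 1.89: A² = 0.04715 and A = 0.2171.

A ≈ 0.217 nm^(-3/2)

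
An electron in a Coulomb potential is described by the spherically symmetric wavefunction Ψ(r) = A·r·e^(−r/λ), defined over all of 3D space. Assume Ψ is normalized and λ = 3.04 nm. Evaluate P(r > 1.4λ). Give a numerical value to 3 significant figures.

With dV = 4πr²dr, the probability is ∫|Ψ|² dV over r > 1.4λ.
A² is fixed by ∫₀^∞ 4πr²|Ψ|² dr = 1, i.e. A² = (3·π·λ^5)^(−1).
Substituting u = r/λ, A², 4π and the length scale all cancel in the ratio: P = ∫_{1.4}^{∞} u^4·e^(-2·u) du / ∫_{0}^{∞} u^4·e^(-2·u) du.
Using ∫ u^4·e^(-2·u) du = -(u^4/2 + u^3 + 3·u^2/2 + 3·u/2 + 3/4)·e^(-2·u), the numerator is ≈ 0.63576 and the denominator is 3/4.
Taking the ratio yields P = 0.8477.

P ≈ 0.848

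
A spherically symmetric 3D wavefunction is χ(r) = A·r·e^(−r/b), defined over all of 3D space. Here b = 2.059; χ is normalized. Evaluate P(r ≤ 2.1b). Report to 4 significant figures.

P ≈ 0.4102

Integrate the radial probability density 4πr²|χ|² over r ≤ 2.1b.
A² is fixed by ∫₀^∞ 4πr²|χ|² dr = 1, i.e. A² = (3·π·b^5)^(−1).
Let u = r/b; then A², 4π and the length scale all cancel, so P = ∫_{0}^{2.1} u^4·e^(-2·u) du ÷ ∫_{0}^{∞} u^4·e^(-2·u) du.
Using ∫ u^4·e^(-2·u) du = -(u^4/2 + u^3 + 3·u^2/2 + 3·u/2 + 3/4)·e^(-2·u), the numerator is ≈ 0.307630 and the denominator is 3/4.
This evaluates to P = 0.41017.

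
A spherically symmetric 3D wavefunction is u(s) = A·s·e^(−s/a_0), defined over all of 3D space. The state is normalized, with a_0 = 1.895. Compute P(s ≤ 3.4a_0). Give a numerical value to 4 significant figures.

P ≈ 0.8080

P = ∫ |u|² 4πs² ds over s ≤ 3.4a_0.
The full normalization integral is A²·[3·π·a_0^5] = 1, fixing A².
In terms of t = s/a_0 (A², 4π and the length scale all cancel between numerator and denominator), P = [∫_{0}^{3.4} t^4·e^(-2·t) dt] / [∫_{0}^{∞} t^4·e^(-2·t) dt].
Using ∫ t^4·e^(-2·t) dt = -(t^4/2 + t^3 + 3·t^2/2 + 3·t/2 + 3/4)·e^(-2·t), the numerator is ≈ 0.605977 and the denominator is 3/4.
The region integral divided by the full integral gives P = 0.80797.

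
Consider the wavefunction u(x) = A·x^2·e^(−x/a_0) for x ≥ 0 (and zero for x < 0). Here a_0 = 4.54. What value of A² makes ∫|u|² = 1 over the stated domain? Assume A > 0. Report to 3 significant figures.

A^2 ≈ 0.000691

The normalization condition is ∫|u|² dx = 1 from 0 to ∞.
Recall ∫₀^∞ x^m e^(−x/β) dx = m!·β^(m+1), the integral (without the A² prefactor) comes out to 3·a_0^5/4.
So A² = (3·a_0^5/4)^(−1).
Plugging in a_0 = 4.54 yields A = 0.02629.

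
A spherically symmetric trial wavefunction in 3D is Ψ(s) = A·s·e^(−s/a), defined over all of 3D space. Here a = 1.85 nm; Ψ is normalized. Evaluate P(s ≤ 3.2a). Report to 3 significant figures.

Integrate the radial probability density 4πs²|Ψ|² over s ≤ 3.2a.
A² is fixed by ∫₀^∞ 4πs²|Ψ|² ds = 1, i.e. A² = (3·π·a^5)^(−1).
In terms of u = s/a (A², 4π and the length scale all cancel between numerator and denominator), P = [∫_{0}^{3.2} u^4·e^(-2·u) du] / [∫_{0}^{∞} u^4·e^(-2·u) du].
An antiderivative of u^4·e^(-2·u) is -(u^4/2 + u^3 + 3·u^2/2 + 3·u/2 + 3/4)·e^(-2·u); evaluating from 0 to 3.2 gives ≈ 0.57370, while the full integral is 3/4.
This evaluates to P = 0.7649.

P ≈ 0.765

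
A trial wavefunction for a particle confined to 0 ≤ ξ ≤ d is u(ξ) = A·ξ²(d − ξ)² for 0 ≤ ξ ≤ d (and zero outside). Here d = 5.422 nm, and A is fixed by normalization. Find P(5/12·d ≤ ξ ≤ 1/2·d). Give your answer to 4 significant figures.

The probability is P = ∫ |u|² dξ over [5/12·d, 1/2·d].
Since A² = 1/(d^9/630), this is the region integral divided by the full normalization integral.
Let t = ξ/d; then A² and the length scale cancel, so P = ∫_{5/12}^{1/2} t^4·(1 - t)^4 dt ÷ ∫_{0}^{1} t^4·(1 - t)^4 dt.
With ∫ t^4·(1 - t)^4 dt = t^5·(70·t^4 - 315·t^3 + 540·t^2 - 420·t + 126)/630 + C, the region integral is ≈ 0.000313762 and the full one is 1/630.
Evaluating gives P = 0.19767.

P ≈ 0.1977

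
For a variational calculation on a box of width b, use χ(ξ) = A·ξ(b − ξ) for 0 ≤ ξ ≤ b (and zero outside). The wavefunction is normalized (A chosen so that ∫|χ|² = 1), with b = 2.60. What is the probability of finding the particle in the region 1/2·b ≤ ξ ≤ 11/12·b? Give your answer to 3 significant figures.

|χ|² is the probability density, so P = ∫_{1/2·b}^{11/12·b} |χ|² dξ.
Since A² = 1/(b^5/30), this is the region integral divided by the full normalization integral.
Let u = ξ/b; then A² and the length scale cancel, so P = ∫_{1/2}^{11/12} u^2·(1 - u)^2 du ÷ ∫_{0}^{1} u^2·(1 - u)^2 du.
An antiderivative of u^2·(1 - u)^2 is u^3·(6·u^2 - 15·u + 10)/30; evaluating from 1/2 to 11/12 gives ≈ 0.016497, while the full integral is 1/30.
Evaluating gives P = 0.4949.

P ≈ 0.495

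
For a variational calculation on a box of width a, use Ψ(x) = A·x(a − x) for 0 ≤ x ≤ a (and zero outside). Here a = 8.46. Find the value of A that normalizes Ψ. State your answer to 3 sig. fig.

The normalization condition is ∫|Ψ|² dx = 1 from 0 to a.
Expanding the polynomial and integrating term by term, the integral (without the A² prefactor) comes out to a^5/30.
Plugging in a = 8.46 yields A = 0.02631.

A ≈ 0.0263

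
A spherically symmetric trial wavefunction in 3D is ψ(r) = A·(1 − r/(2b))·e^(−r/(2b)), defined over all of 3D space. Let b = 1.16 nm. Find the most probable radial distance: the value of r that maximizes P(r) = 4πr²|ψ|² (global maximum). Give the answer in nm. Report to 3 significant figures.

The maximum of P(r) = 4πr²|ψ|² occurs where its derivative vanishes.
This gives r = b·(√(5) + 3).
With b = 1.16, the most probable radial distance is 6.074 nm.

r ≈ 6.07 nm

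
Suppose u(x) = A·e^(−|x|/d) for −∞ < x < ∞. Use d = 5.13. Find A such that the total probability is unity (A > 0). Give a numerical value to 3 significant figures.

A ≈ 0.442

We need A² ∫|f|² dx = 1, taking the integral from −∞ to ∞.
The integral (without the A² prefactor) comes out to d.
So A² = (d)^(−1).
With d = 5.13: A² = 0.1949 and A = 0.4415.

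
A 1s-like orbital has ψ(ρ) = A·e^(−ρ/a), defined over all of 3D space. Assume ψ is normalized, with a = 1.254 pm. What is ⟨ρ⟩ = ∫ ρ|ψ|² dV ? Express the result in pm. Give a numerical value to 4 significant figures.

⟨ρ⟩ ≈ 1.881 pm

By definition ⟨ρ⟩ = ∫ ρ |ψ(ρ)|² 4πρ² dρ.
The ratio of the moment integral to the normalization integral gives ⟨ρ⟩ = 3·a/2.
Putting a = 1.254 gives 1.8810.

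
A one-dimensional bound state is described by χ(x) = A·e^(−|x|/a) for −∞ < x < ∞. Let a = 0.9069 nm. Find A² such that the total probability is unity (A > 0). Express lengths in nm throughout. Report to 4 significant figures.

A^2 ≈ 1.103 nm^(-1)

The normalization condition is ∫|χ|² dx = 1 from −∞ to ∞.
With χ = A·e^(−|x|/a), the integral evaluates to A²·[a].
Hence A² = 1/[a].
With a = 0.9069: A² = 1.1027 and A = 1.0501.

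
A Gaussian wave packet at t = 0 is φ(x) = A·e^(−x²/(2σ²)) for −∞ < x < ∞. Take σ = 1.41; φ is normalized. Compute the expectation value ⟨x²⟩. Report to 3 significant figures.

⟨x^2⟩ ≈ 0.994

⟨x²⟩ = ∫ x^2 |φ|² dx over the full domain.
Differentiating ∫e^(−αx²) dx = √(π/α) under α to get the higher moments, evaluating both integrals, ⟨x²⟩ = σ^2/2.
Putting σ = 1.41 gives 0.9941.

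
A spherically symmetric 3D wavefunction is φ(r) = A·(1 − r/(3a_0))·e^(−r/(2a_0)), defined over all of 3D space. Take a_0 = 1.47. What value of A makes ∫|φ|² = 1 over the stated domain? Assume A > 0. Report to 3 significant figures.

A ≈ 0.194

Require ∫ |φ|² 4πr² dr = 1 over the whole domain.
Using ∫₀^∞ rⁿ e^(−αr) dr = n!/αⁿ⁺¹, the integral (without the A² prefactor) comes out to 8·π·a_0^3/3.
Substituting a_0 = 1.47 gives A² = 0.03758, so A = 0.1938.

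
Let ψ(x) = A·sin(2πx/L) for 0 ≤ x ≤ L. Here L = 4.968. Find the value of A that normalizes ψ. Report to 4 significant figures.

A ≈ 0.6345

Require ∫ |ψ|² dx = 1 over the whole domain.
With ψ = A·sin(2πx/L), the integral evaluates to A²·[L/2].
So A² = (L/2)^(−1).
Substituting L = 4.968 gives A² = 0.40258, so A = 0.63449.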